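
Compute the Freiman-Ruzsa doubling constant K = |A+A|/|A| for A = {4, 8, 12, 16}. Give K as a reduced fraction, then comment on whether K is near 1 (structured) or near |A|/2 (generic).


|A| = 4.
Compute A + A by enumerating all 16 pairs.
A + A = {8, 12, 16, 20, 24, 28, 32}, so |A + A| = 7.
K = |A + A| / |A| = 7/4 (already in lowest terms) ≈ 1.7500.
Reference: AP of size 4 gives K = 7/4 ≈ 1.7500; a fully generic set of size 4 gives K ≈ 2.5000.

|A| = 4, |A + A| = 7, K = 7/4.


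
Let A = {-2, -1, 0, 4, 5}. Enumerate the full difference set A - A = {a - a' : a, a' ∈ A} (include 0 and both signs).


A - A = {a - a' : a, a' ∈ A}.
Compute a - a' for each ordered pair (a, a'):
a = -2: -2--2=0, -2--1=-1, -2-0=-2, -2-4=-6, -2-5=-7
a = -1: -1--2=1, -1--1=0, -1-0=-1, -1-4=-5, -1-5=-6
a = 0: 0--2=2, 0--1=1, 0-0=0, 0-4=-4, 0-5=-5
a = 4: 4--2=6, 4--1=5, 4-0=4, 4-4=0, 4-5=-1
a = 5: 5--2=7, 5--1=6, 5-0=5, 5-4=1, 5-5=0
Collecting distinct values (and noting 0 appears from a-a):
A - A = {-7, -6, -5, -4, -2, -1, 0, 1, 2, 4, 5, 6, 7}
|A - A| = 13

A - A = {-7, -6, -5, -4, -2, -1, 0, 1, 2, 4, 5, 6, 7}


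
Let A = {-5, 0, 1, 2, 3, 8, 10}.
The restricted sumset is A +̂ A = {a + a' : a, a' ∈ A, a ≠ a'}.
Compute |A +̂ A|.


Restricted sumset: A +̂ A = {a + a' : a ∈ A, a' ∈ A, a ≠ a'}.
Equivalently, take A + A and drop any sum 2a that is achievable ONLY as a + a for a ∈ A (i.e. sums representable only with equal summands).
Enumerate pairs (a, a') with a < a' (symmetric, so each unordered pair gives one sum; this covers all a ≠ a'):
  -5 + 0 = -5
  -5 + 1 = -4
  -5 + 2 = -3
  -5 + 3 = -2
  -5 + 8 = 3
  -5 + 10 = 5
  0 + 1 = 1
  0 + 2 = 2
  0 + 3 = 3
  0 + 8 = 8
  0 + 10 = 10
  1 + 2 = 3
  1 + 3 = 4
  1 + 8 = 9
  1 + 10 = 11
  2 + 3 = 5
  2 + 8 = 10
  2 + 10 = 12
  3 + 8 = 11
  3 + 10 = 13
  8 + 10 = 18
Collected distinct sums: {-5, -4, -3, -2, 1, 2, 3, 4, 5, 8, 9, 10, 11, 12, 13, 18}
|A +̂ A| = 16
(Reference bound: |A +̂ A| ≥ 2|A| - 3 for |A| ≥ 2, with |A| = 7 giving ≥ 11.)

|A +̂ A| = 16


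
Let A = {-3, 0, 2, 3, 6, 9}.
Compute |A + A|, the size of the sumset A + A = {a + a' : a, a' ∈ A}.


A + A = {a + a' : a, a' ∈ A}; |A| = 6.
General bounds: 2|A| - 1 ≤ |A + A| ≤ |A|(|A|+1)/2, i.e. 11 ≤ |A + A| ≤ 21.
Lower bound 2|A|-1 is attained iff A is an arithmetic progression.
Enumerate sums a + a' for a ≤ a' (symmetric, so this suffices):
a = -3: -3+-3=-6, -3+0=-3, -3+2=-1, -3+3=0, -3+6=3, -3+9=6
a = 0: 0+0=0, 0+2=2, 0+3=3, 0+6=6, 0+9=9
a = 2: 2+2=4, 2+3=5, 2+6=8, 2+9=11
a = 3: 3+3=6, 3+6=9, 3+9=12
a = 6: 6+6=12, 6+9=15
a = 9: 9+9=18
Distinct sums: {-6, -3, -1, 0, 2, 3, 4, 5, 6, 8, 9, 11, 12, 15, 18}
|A + A| = 15

|A + A| = 15


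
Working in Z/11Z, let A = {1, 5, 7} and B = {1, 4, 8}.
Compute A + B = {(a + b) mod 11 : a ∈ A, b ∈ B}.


Work in Z/11Z: reduce every sum a + b modulo 11.
Enumerate all 9 pairs:
a = 1: 1+1=2, 1+4=5, 1+8=9
a = 5: 5+1=6, 5+4=9, 5+8=2
a = 7: 7+1=8, 7+4=0, 7+8=4
Distinct residues collected: {0, 2, 4, 5, 6, 8, 9}
|A + B| = 7 (out of 11 total residues).

A + B = {0, 2, 4, 5, 6, 8, 9}


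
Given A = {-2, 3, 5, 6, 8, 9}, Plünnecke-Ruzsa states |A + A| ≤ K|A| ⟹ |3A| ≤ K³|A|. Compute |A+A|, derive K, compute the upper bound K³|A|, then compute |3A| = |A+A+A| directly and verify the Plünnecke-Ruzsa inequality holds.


|A| = 6.
Step 1: Compute A + A by enumerating all 36 pairs.
A + A = {-4, 1, 3, 4, 6, 7, 8, 9, 10, 11, 12, 13, 14, 15, 16, 17, 18}, so |A + A| = 17.
Step 2: Doubling constant K = |A + A|/|A| = 17/6 = 17/6 ≈ 2.8333.
Step 3: Plünnecke-Ruzsa gives |3A| ≤ K³·|A| = (2.8333)³ · 6 ≈ 136.4722.
Step 4: Compute 3A = A + A + A directly by enumerating all triples (a,b,c) ∈ A³; |3A| = 28.
Step 5: Check 28 ≤ 136.4722? Yes ✓.

K = 17/6, Plünnecke-Ruzsa bound K³|A| ≈ 136.4722, |3A| = 28, inequality holds.


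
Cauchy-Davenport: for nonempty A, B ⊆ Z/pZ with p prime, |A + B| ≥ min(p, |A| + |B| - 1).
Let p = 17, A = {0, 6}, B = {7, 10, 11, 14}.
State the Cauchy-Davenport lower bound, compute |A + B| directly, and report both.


Cauchy-Davenport: |A + B| ≥ min(p, |A| + |B| - 1) for A, B nonempty in Z/pZ.
|A| = 2, |B| = 4, p = 17.
CD lower bound = min(17, 2 + 4 - 1) = min(17, 5) = 5.
Compute A + B mod 17 directly:
a = 0: 0+7=7, 0+10=10, 0+11=11, 0+14=14
a = 6: 6+7=13, 6+10=16, 6+11=0, 6+14=3
A + B = {0, 3, 7, 10, 11, 13, 14, 16}, so |A + B| = 8.
Verify: 8 ≥ 5? Yes ✓.

CD lower bound = 5, actual |A + B| = 8.


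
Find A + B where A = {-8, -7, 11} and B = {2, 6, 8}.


A + B = {a + b : a ∈ A, b ∈ B}.
Enumerate all |A|·|B| = 3·3 = 9 pairs (a, b) and collect distinct sums.
a = -8: -8+2=-6, -8+6=-2, -8+8=0
a = -7: -7+2=-5, -7+6=-1, -7+8=1
a = 11: 11+2=13, 11+6=17, 11+8=19
Collecting distinct sums: A + B = {-6, -5, -2, -1, 0, 1, 13, 17, 19}
|A + B| = 9

A + B = {-6, -5, -2, -1, 0, 1, 13, 17, 19}


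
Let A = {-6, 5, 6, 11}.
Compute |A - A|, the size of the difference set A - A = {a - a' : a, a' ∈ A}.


A - A = {a - a' : a, a' ∈ A}; |A| = 4.
Bounds: 2|A|-1 ≤ |A - A| ≤ |A|² - |A| + 1, i.e. 7 ≤ |A - A| ≤ 13.
Note: 0 ∈ A - A always (from a - a). The set is symmetric: if d ∈ A - A then -d ∈ A - A.
Enumerate nonzero differences d = a - a' with a > a' (then include -d):
Positive differences: {1, 5, 6, 11, 12, 17}
Full difference set: {0} ∪ (positive diffs) ∪ (negative diffs).
|A - A| = 1 + 2·6 = 13 (matches direct enumeration: 13).

|A - A| = 13


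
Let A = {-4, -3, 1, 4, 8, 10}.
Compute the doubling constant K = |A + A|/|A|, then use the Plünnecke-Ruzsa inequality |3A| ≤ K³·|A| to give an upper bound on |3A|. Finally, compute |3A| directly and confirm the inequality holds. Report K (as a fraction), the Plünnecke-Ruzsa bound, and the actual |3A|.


|A| = 6.
Step 1: Compute A + A by enumerating all 36 pairs.
A + A = {-8, -7, -6, -3, -2, 0, 1, 2, 4, 5, 6, 7, 8, 9, 11, 12, 14, 16, 18, 20}, so |A + A| = 20.
Step 2: Doubling constant K = |A + A|/|A| = 20/6 = 20/6 ≈ 3.3333.
Step 3: Plünnecke-Ruzsa gives |3A| ≤ K³·|A| = (3.3333)³ · 6 ≈ 222.2222.
Step 4: Compute 3A = A + A + A directly by enumerating all triples (a,b,c) ∈ A³; |3A| = 38.
Step 5: Check 38 ≤ 222.2222? Yes ✓.

K = 20/6, Plünnecke-Ruzsa bound K³|A| ≈ 222.2222, |3A| = 38, inequality holds.


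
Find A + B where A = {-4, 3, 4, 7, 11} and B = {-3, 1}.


A + B = {a + b : a ∈ A, b ∈ B}.
Enumerate all |A|·|B| = 5·2 = 10 pairs (a, b) and collect distinct sums.
a = -4: -4+-3=-7, -4+1=-3
a = 3: 3+-3=0, 3+1=4
a = 4: 4+-3=1, 4+1=5
a = 7: 7+-3=4, 7+1=8
a = 11: 11+-3=8, 11+1=12
Collecting distinct sums: A + B = {-7, -3, 0, 1, 4, 5, 8, 12}
|A + B| = 8

A + B = {-7, -3, 0, 1, 4, 5, 8, 12}


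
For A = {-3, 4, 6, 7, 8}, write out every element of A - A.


A - A = {a - a' : a, a' ∈ A}.
Compute a - a' for each ordered pair (a, a'):
a = -3: -3--3=0, -3-4=-7, -3-6=-9, -3-7=-10, -3-8=-11
a = 4: 4--3=7, 4-4=0, 4-6=-2, 4-7=-3, 4-8=-4
a = 6: 6--3=9, 6-4=2, 6-6=0, 6-7=-1, 6-8=-2
a = 7: 7--3=10, 7-4=3, 7-6=1, 7-7=0, 7-8=-1
a = 8: 8--3=11, 8-4=4, 8-6=2, 8-7=1, 8-8=0
Collecting distinct values (and noting 0 appears from a-a):
A - A = {-11, -10, -9, -7, -4, -3, -2, -1, 0, 1, 2, 3, 4, 7, 9, 10, 11}
|A - A| = 17

A - A = {-11, -10, -9, -7, -4, -3, -2, -1, 0, 1, 2, 3, 4, 7, 9, 10, 11}


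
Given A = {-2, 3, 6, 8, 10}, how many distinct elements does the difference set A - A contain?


A - A = {a - a' : a, a' ∈ A}; |A| = 5.
Bounds: 2|A|-1 ≤ |A - A| ≤ |A|² - |A| + 1, i.e. 9 ≤ |A - A| ≤ 21.
Note: 0 ∈ A - A always (from a - a). The set is symmetric: if d ∈ A - A then -d ∈ A - A.
Enumerate nonzero differences d = a - a' with a > a' (then include -d):
Positive differences: {2, 3, 4, 5, 7, 8, 10, 12}
Full difference set: {0} ∪ (positive diffs) ∪ (negative diffs).
|A - A| = 1 + 2·8 = 17 (matches direct enumeration: 17).

|A - A| = 17


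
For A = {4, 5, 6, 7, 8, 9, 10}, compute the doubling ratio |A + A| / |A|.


|A| = 7.
Compute A + A by enumerating all 49 pairs.
A + A = {8, 9, 10, 11, 12, 13, 14, 15, 16, 17, 18, 19, 20}, so |A + A| = 13.
K = |A + A| / |A| = 13/7 (already in lowest terms) ≈ 1.8571.
Reference: AP of size 7 gives K = 13/7 ≈ 1.8571; a fully generic set of size 7 gives K ≈ 4.0000.

|A| = 7, |A + A| = 13, K = 13/7.


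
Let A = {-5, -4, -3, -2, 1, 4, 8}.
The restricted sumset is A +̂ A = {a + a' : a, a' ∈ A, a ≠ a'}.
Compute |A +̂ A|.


Restricted sumset: A +̂ A = {a + a' : a ∈ A, a' ∈ A, a ≠ a'}.
Equivalently, take A + A and drop any sum 2a that is achievable ONLY as a + a for a ∈ A (i.e. sums representable only with equal summands).
Enumerate pairs (a, a') with a < a' (symmetric, so each unordered pair gives one sum; this covers all a ≠ a'):
  -5 + -4 = -9
  -5 + -3 = -8
  -5 + -2 = -7
  -5 + 1 = -4
  -5 + 4 = -1
  -5 + 8 = 3
  -4 + -3 = -7
  -4 + -2 = -6
  -4 + 1 = -3
  -4 + 4 = 0
  -4 + 8 = 4
  -3 + -2 = -5
  -3 + 1 = -2
  -3 + 4 = 1
  -3 + 8 = 5
  -2 + 1 = -1
  -2 + 4 = 2
  -2 + 8 = 6
  1 + 4 = 5
  1 + 8 = 9
  4 + 8 = 12
Collected distinct sums: {-9, -8, -7, -6, -5, -4, -3, -2, -1, 0, 1, 2, 3, 4, 5, 6, 9, 12}
|A +̂ A| = 18
(Reference bound: |A +̂ A| ≥ 2|A| - 3 for |A| ≥ 2, with |A| = 7 giving ≥ 11.)

|A +̂ A| = 18


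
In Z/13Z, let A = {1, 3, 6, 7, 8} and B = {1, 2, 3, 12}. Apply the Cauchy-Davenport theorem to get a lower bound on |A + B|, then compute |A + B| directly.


Cauchy-Davenport: |A + B| ≥ min(p, |A| + |B| - 1) for A, B nonempty in Z/pZ.
|A| = 5, |B| = 4, p = 13.
CD lower bound = min(13, 5 + 4 - 1) = min(13, 8) = 8.
Compute A + B mod 13 directly:
a = 1: 1+1=2, 1+2=3, 1+3=4, 1+12=0
a = 3: 3+1=4, 3+2=5, 3+3=6, 3+12=2
a = 6: 6+1=7, 6+2=8, 6+3=9, 6+12=5
a = 7: 7+1=8, 7+2=9, 7+3=10, 7+12=6
a = 8: 8+1=9, 8+2=10, 8+3=11, 8+12=7
A + B = {0, 2, 3, 4, 5, 6, 7, 8, 9, 10, 11}, so |A + B| = 11.
Verify: 11 ≥ 8? Yes ✓.

CD lower bound = 8, actual |A + B| = 11.


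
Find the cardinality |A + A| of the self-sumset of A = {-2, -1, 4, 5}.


A + A = {a + a' : a, a' ∈ A}; |A| = 4.
General bounds: 2|A| - 1 ≤ |A + A| ≤ |A|(|A|+1)/2, i.e. 7 ≤ |A + A| ≤ 10.
Lower bound 2|A|-1 is attained iff A is an arithmetic progression.
Enumerate sums a + a' for a ≤ a' (symmetric, so this suffices):
a = -2: -2+-2=-4, -2+-1=-3, -2+4=2, -2+5=3
a = -1: -1+-1=-2, -1+4=3, -1+5=4
a = 4: 4+4=8, 4+5=9
a = 5: 5+5=10
Distinct sums: {-4, -3, -2, 2, 3, 4, 8, 9, 10}
|A + A| = 9

|A + A| = 9


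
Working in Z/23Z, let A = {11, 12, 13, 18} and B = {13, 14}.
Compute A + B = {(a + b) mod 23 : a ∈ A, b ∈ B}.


Work in Z/23Z: reduce every sum a + b modulo 23.
Enumerate all 8 pairs:
a = 11: 11+13=1, 11+14=2
a = 12: 12+13=2, 12+14=3
a = 13: 13+13=3, 13+14=4
a = 18: 18+13=8, 18+14=9
Distinct residues collected: {1, 2, 3, 4, 8, 9}
|A + B| = 6 (out of 23 total residues).

A + B = {1, 2, 3, 4, 8, 9}


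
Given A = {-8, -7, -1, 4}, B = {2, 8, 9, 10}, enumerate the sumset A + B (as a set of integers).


A + B = {a + b : a ∈ A, b ∈ B}.
Enumerate all |A|·|B| = 4·4 = 16 pairs (a, b) and collect distinct sums.
a = -8: -8+2=-6, -8+8=0, -8+9=1, -8+10=2
a = -7: -7+2=-5, -7+8=1, -7+9=2, -7+10=3
a = -1: -1+2=1, -1+8=7, -1+9=8, -1+10=9
a = 4: 4+2=6, 4+8=12, 4+9=13, 4+10=14
Collecting distinct sums: A + B = {-6, -5, 0, 1, 2, 3, 6, 7, 8, 9, 12, 13, 14}
|A + B| = 13

A + B = {-6, -5, 0, 1, 2, 3, 6, 7, 8, 9, 12, 13, 14}


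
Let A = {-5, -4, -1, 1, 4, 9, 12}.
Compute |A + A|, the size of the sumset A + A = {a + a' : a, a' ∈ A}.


A + A = {a + a' : a, a' ∈ A}; |A| = 7.
General bounds: 2|A| - 1 ≤ |A + A| ≤ |A|(|A|+1)/2, i.e. 13 ≤ |A + A| ≤ 28.
Lower bound 2|A|-1 is attained iff A is an arithmetic progression.
Enumerate sums a + a' for a ≤ a' (symmetric, so this suffices):
a = -5: -5+-5=-10, -5+-4=-9, -5+-1=-6, -5+1=-4, -5+4=-1, -5+9=4, -5+12=7
a = -4: -4+-4=-8, -4+-1=-5, -4+1=-3, -4+4=0, -4+9=5, -4+12=8
a = -1: -1+-1=-2, -1+1=0, -1+4=3, -1+9=8, -1+12=11
a = 1: 1+1=2, 1+4=5, 1+9=10, 1+12=13
a = 4: 4+4=8, 4+9=13, 4+12=16
a = 9: 9+9=18, 9+12=21
a = 12: 12+12=24
Distinct sums: {-10, -9, -8, -6, -5, -4, -3, -2, -1, 0, 2, 3, 4, 5, 7, 8, 10, 11, 13, 16, 18, 21, 24}
|A + A| = 23

|A + A| = 23


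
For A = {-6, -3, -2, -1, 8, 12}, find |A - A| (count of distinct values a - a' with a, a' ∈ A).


A - A = {a - a' : a, a' ∈ A}; |A| = 6.
Bounds: 2|A|-1 ≤ |A - A| ≤ |A|² - |A| + 1, i.e. 11 ≤ |A - A| ≤ 31.
Note: 0 ∈ A - A always (from a - a). The set is symmetric: if d ∈ A - A then -d ∈ A - A.
Enumerate nonzero differences d = a - a' with a > a' (then include -d):
Positive differences: {1, 2, 3, 4, 5, 9, 10, 11, 13, 14, 15, 18}
Full difference set: {0} ∪ (positive diffs) ∪ (negative diffs).
|A - A| = 1 + 2·12 = 25 (matches direct enumeration: 25).

|A - A| = 25


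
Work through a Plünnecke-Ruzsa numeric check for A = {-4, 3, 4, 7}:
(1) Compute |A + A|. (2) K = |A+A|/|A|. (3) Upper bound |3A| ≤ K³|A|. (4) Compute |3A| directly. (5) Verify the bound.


|A| = 4.
Step 1: Compute A + A by enumerating all 16 pairs.
A + A = {-8, -1, 0, 3, 6, 7, 8, 10, 11, 14}, so |A + A| = 10.
Step 2: Doubling constant K = |A + A|/|A| = 10/4 = 10/4 ≈ 2.5000.
Step 3: Plünnecke-Ruzsa gives |3A| ≤ K³·|A| = (2.5000)³ · 4 ≈ 62.5000.
Step 4: Compute 3A = A + A + A directly by enumerating all triples (a,b,c) ∈ A³; |3A| = 19.
Step 5: Check 19 ≤ 62.5000? Yes ✓.

K = 10/4, Plünnecke-Ruzsa bound K³|A| ≈ 62.5000, |3A| = 19, inequality holds.


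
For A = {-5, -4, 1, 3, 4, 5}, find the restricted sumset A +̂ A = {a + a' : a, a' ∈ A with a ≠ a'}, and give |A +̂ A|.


Restricted sumset: A +̂ A = {a + a' : a ∈ A, a' ∈ A, a ≠ a'}.
Equivalently, take A + A and drop any sum 2a that is achievable ONLY as a + a for a ∈ A (i.e. sums representable only with equal summands).
Enumerate pairs (a, a') with a < a' (symmetric, so each unordered pair gives one sum; this covers all a ≠ a'):
  -5 + -4 = -9
  -5 + 1 = -4
  -5 + 3 = -2
  -5 + 4 = -1
  -5 + 5 = 0
  -4 + 1 = -3
  -4 + 3 = -1
  -4 + 4 = 0
  -4 + 5 = 1
  1 + 3 = 4
  1 + 4 = 5
  1 + 5 = 6
  3 + 4 = 7
  3 + 5 = 8
  4 + 5 = 9
Collected distinct sums: {-9, -4, -3, -2, -1, 0, 1, 4, 5, 6, 7, 8, 9}
|A +̂ A| = 13
(Reference bound: |A +̂ A| ≥ 2|A| - 3 for |A| ≥ 2, with |A| = 6 giving ≥ 9.)

|A +̂ A| = 13


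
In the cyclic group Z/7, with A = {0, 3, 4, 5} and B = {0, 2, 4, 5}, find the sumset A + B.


Work in Z/7Z: reduce every sum a + b modulo 7.
Enumerate all 16 pairs:
a = 0: 0+0=0, 0+2=2, 0+4=4, 0+5=5
a = 3: 3+0=3, 3+2=5, 3+4=0, 3+5=1
a = 4: 4+0=4, 4+2=6, 4+4=1, 4+5=2
a = 5: 5+0=5, 5+2=0, 5+4=2, 5+5=3
Distinct residues collected: {0, 1, 2, 3, 4, 5, 6}
|A + B| = 7 (out of 7 total residues).

A + B = {0, 1, 2, 3, 4, 5, 6}


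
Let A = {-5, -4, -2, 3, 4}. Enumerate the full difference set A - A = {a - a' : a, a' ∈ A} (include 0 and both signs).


A - A = {a - a' : a, a' ∈ A}.
Compute a - a' for each ordered pair (a, a'):
a = -5: -5--5=0, -5--4=-1, -5--2=-3, -5-3=-8, -5-4=-9
a = -4: -4--5=1, -4--4=0, -4--2=-2, -4-3=-7, -4-4=-8
a = -2: -2--5=3, -2--4=2, -2--2=0, -2-3=-5, -2-4=-6
a = 3: 3--5=8, 3--4=7, 3--2=5, 3-3=0, 3-4=-1
a = 4: 4--5=9, 4--4=8, 4--2=6, 4-3=1, 4-4=0
Collecting distinct values (and noting 0 appears from a-a):
A - A = {-9, -8, -7, -6, -5, -3, -2, -1, 0, 1, 2, 3, 5, 6, 7, 8, 9}
|A - A| = 17

A - A = {-9, -8, -7, -6, -5, -3, -2, -1, 0, 1, 2, 3, 5, 6, 7, 8, 9}


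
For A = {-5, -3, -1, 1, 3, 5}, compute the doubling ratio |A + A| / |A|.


|A| = 6.
Compute A + A by enumerating all 36 pairs.
A + A = {-10, -8, -6, -4, -2, 0, 2, 4, 6, 8, 10}, so |A + A| = 11.
K = |A + A| / |A| = 11/6 (already in lowest terms) ≈ 1.8333.
Reference: AP of size 6 gives K = 11/6 ≈ 1.8333; a fully generic set of size 6 gives K ≈ 3.5000.

|A| = 6, |A + A| = 11, K = 11/6.


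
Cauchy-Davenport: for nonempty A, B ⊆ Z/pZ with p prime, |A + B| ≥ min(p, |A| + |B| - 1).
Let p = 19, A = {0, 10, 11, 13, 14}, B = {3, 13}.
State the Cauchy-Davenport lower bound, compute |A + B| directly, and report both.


Cauchy-Davenport: |A + B| ≥ min(p, |A| + |B| - 1) for A, B nonempty in Z/pZ.
|A| = 5, |B| = 2, p = 19.
CD lower bound = min(19, 5 + 2 - 1) = min(19, 6) = 6.
Compute A + B mod 19 directly:
a = 0: 0+3=3, 0+13=13
a = 10: 10+3=13, 10+13=4
a = 11: 11+3=14, 11+13=5
a = 13: 13+3=16, 13+13=7
a = 14: 14+3=17, 14+13=8
A + B = {3, 4, 5, 7, 8, 13, 14, 16, 17}, so |A + B| = 9.
Verify: 9 ≥ 6? Yes ✓.

CD lower bound = 6, actual |A + B| = 9.


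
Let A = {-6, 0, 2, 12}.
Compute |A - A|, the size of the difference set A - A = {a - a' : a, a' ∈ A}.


A - A = {a - a' : a, a' ∈ A}; |A| = 4.
Bounds: 2|A|-1 ≤ |A - A| ≤ |A|² - |A| + 1, i.e. 7 ≤ |A - A| ≤ 13.
Note: 0 ∈ A - A always (from a - a). The set is symmetric: if d ∈ A - A then -d ∈ A - A.
Enumerate nonzero differences d = a - a' with a > a' (then include -d):
Positive differences: {2, 6, 8, 10, 12, 18}
Full difference set: {0} ∪ (positive diffs) ∪ (negative diffs).
|A - A| = 1 + 2·6 = 13 (matches direct enumeration: 13).

|A - A| = 13


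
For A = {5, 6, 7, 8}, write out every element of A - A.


A - A = {a - a' : a, a' ∈ A}.
Compute a - a' for each ordered pair (a, a'):
a = 5: 5-5=0, 5-6=-1, 5-7=-2, 5-8=-3
a = 6: 6-5=1, 6-6=0, 6-7=-1, 6-8=-2
a = 7: 7-5=2, 7-6=1, 7-7=0, 7-8=-1
a = 8: 8-5=3, 8-6=2, 8-7=1, 8-8=0
Collecting distinct values (and noting 0 appears from a-a):
A - A = {-3, -2, -1, 0, 1, 2, 3}
|A - A| = 7

A - A = {-3, -2, -1, 0, 1, 2, 3}


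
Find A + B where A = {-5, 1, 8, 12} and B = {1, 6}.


A + B = {a + b : a ∈ A, b ∈ B}.
Enumerate all |A|·|B| = 4·2 = 8 pairs (a, b) and collect distinct sums.
a = -5: -5+1=-4, -5+6=1
a = 1: 1+1=2, 1+6=7
a = 8: 8+1=9, 8+6=14
a = 12: 12+1=13, 12+6=18
Collecting distinct sums: A + B = {-4, 1, 2, 7, 9, 13, 14, 18}
|A + B| = 8

A + B = {-4, 1, 2, 7, 9, 13, 14, 18}


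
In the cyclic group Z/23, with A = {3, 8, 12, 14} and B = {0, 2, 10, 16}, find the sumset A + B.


Work in Z/23Z: reduce every sum a + b modulo 23.
Enumerate all 16 pairs:
a = 3: 3+0=3, 3+2=5, 3+10=13, 3+16=19
a = 8: 8+0=8, 8+2=10, 8+10=18, 8+16=1
a = 12: 12+0=12, 12+2=14, 12+10=22, 12+16=5
a = 14: 14+0=14, 14+2=16, 14+10=1, 14+16=7
Distinct residues collected: {1, 3, 5, 7, 8, 10, 12, 13, 14, 16, 18, 19, 22}
|A + B| = 13 (out of 23 total residues).

A + B = {1, 3, 5, 7, 8, 10, 12, 13, 14, 16, 18, 19, 22}


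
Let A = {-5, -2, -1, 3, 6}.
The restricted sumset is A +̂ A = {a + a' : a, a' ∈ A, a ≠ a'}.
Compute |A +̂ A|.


Restricted sumset: A +̂ A = {a + a' : a ∈ A, a' ∈ A, a ≠ a'}.
Equivalently, take A + A and drop any sum 2a that is achievable ONLY as a + a for a ∈ A (i.e. sums representable only with equal summands).
Enumerate pairs (a, a') with a < a' (symmetric, so each unordered pair gives one sum; this covers all a ≠ a'):
  -5 + -2 = -7
  -5 + -1 = -6
  -5 + 3 = -2
  -5 + 6 = 1
  -2 + -1 = -3
  -2 + 3 = 1
  -2 + 6 = 4
  -1 + 3 = 2
  -1 + 6 = 5
  3 + 6 = 9
Collected distinct sums: {-7, -6, -3, -2, 1, 2, 4, 5, 9}
|A +̂ A| = 9
(Reference bound: |A +̂ A| ≥ 2|A| - 3 for |A| ≥ 2, with |A| = 5 giving ≥ 7.)

|A +̂ A| = 9


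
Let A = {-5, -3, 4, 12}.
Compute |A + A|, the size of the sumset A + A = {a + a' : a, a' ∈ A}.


A + A = {a + a' : a, a' ∈ A}; |A| = 4.
General bounds: 2|A| - 1 ≤ |A + A| ≤ |A|(|A|+1)/2, i.e. 7 ≤ |A + A| ≤ 10.
Lower bound 2|A|-1 is attained iff A is an arithmetic progression.
Enumerate sums a + a' for a ≤ a' (symmetric, so this suffices):
a = -5: -5+-5=-10, -5+-3=-8, -5+4=-1, -5+12=7
a = -3: -3+-3=-6, -3+4=1, -3+12=9
a = 4: 4+4=8, 4+12=16
a = 12: 12+12=24
Distinct sums: {-10, -8, -6, -1, 1, 7, 8, 9, 16, 24}
|A + A| = 10

|A + A| = 10


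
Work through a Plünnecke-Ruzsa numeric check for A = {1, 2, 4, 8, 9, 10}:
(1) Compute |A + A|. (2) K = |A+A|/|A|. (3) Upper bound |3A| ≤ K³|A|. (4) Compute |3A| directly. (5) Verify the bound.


|A| = 6.
Step 1: Compute A + A by enumerating all 36 pairs.
A + A = {2, 3, 4, 5, 6, 8, 9, 10, 11, 12, 13, 14, 16, 17, 18, 19, 20}, so |A + A| = 17.
Step 2: Doubling constant K = |A + A|/|A| = 17/6 = 17/6 ≈ 2.8333.
Step 3: Plünnecke-Ruzsa gives |3A| ≤ K³·|A| = (2.8333)³ · 6 ≈ 136.4722.
Step 4: Compute 3A = A + A + A directly by enumerating all triples (a,b,c) ∈ A³; |3A| = 28.
Step 5: Check 28 ≤ 136.4722? Yes ✓.

K = 17/6, Plünnecke-Ruzsa bound K³|A| ≈ 136.4722, |3A| = 28, inequality holds.


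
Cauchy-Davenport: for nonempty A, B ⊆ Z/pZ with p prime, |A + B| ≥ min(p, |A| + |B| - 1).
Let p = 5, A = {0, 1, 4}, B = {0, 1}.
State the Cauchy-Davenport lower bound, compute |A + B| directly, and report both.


Cauchy-Davenport: |A + B| ≥ min(p, |A| + |B| - 1) for A, B nonempty in Z/pZ.
|A| = 3, |B| = 2, p = 5.
CD lower bound = min(5, 3 + 2 - 1) = min(5, 4) = 4.
Compute A + B mod 5 directly:
a = 0: 0+0=0, 0+1=1
a = 1: 1+0=1, 1+1=2
a = 4: 4+0=4, 4+1=0
A + B = {0, 1, 2, 4}, so |A + B| = 4.
Verify: 4 ≥ 4? Yes ✓.

CD lower bound = 4, actual |A + B| = 4.


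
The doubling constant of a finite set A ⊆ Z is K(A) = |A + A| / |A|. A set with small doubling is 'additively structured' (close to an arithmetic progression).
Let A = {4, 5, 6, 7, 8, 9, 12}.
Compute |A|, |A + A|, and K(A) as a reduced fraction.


|A| = 7.
Compute A + A by enumerating all 49 pairs.
A + A = {8, 9, 10, 11, 12, 13, 14, 15, 16, 17, 18, 19, 20, 21, 24}, so |A + A| = 15.
K = |A + A| / |A| = 15/7 (already in lowest terms) ≈ 2.1429.
Reference: AP of size 7 gives K = 13/7 ≈ 1.8571; a fully generic set of size 7 gives K ≈ 4.0000.

|A| = 7, |A + A| = 15, K = 15/7.


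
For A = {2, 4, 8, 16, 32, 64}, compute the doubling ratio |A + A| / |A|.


|A| = 6.
Compute A + A by enumerating all 36 pairs.
A + A = {4, 6, 8, 10, 12, 16, 18, 20, 24, 32, 34, 36, 40, 48, 64, 66, 68, 72, 80, 96, 128}, so |A + A| = 21.
K = |A + A| / |A| = 21/6 = 7/2 ≈ 3.5000.
Reference: AP of size 6 gives K = 11/6 ≈ 1.8333; a fully generic set of size 6 gives K ≈ 3.5000.

|A| = 6, |A + A| = 21, K = 21/6 = 7/2.


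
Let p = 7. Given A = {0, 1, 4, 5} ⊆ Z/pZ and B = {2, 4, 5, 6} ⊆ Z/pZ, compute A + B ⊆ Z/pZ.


Work in Z/7Z: reduce every sum a + b modulo 7.
Enumerate all 16 pairs:
a = 0: 0+2=2, 0+4=4, 0+5=5, 0+6=6
a = 1: 1+2=3, 1+4=5, 1+5=6, 1+6=0
a = 4: 4+2=6, 4+4=1, 4+5=2, 4+6=3
a = 5: 5+2=0, 5+4=2, 5+5=3, 5+6=4
Distinct residues collected: {0, 1, 2, 3, 4, 5, 6}
|A + B| = 7 (out of 7 total residues).

A + B = {0, 1, 2, 3, 4, 5, 6}


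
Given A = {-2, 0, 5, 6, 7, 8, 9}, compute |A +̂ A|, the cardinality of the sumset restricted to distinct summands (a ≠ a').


Restricted sumset: A +̂ A = {a + a' : a ∈ A, a' ∈ A, a ≠ a'}.
Equivalently, take A + A and drop any sum 2a that is achievable ONLY as a + a for a ∈ A (i.e. sums representable only with equal summands).
Enumerate pairs (a, a') with a < a' (symmetric, so each unordered pair gives one sum; this covers all a ≠ a'):
  -2 + 0 = -2
  -2 + 5 = 3
  -2 + 6 = 4
  -2 + 7 = 5
  -2 + 8 = 6
  -2 + 9 = 7
  0 + 5 = 5
  0 + 6 = 6
  0 + 7 = 7
  0 + 8 = 8
  0 + 9 = 9
  5 + 6 = 11
  5 + 7 = 12
  5 + 8 = 13
  5 + 9 = 14
  6 + 7 = 13
  6 + 8 = 14
  6 + 9 = 15
  7 + 8 = 15
  7 + 9 = 16
  8 + 9 = 17
Collected distinct sums: {-2, 3, 4, 5, 6, 7, 8, 9, 11, 12, 13, 14, 15, 16, 17}
|A +̂ A| = 15
(Reference bound: |A +̂ A| ≥ 2|A| - 3 for |A| ≥ 2, with |A| = 7 giving ≥ 11.)

|A +̂ A| = 15


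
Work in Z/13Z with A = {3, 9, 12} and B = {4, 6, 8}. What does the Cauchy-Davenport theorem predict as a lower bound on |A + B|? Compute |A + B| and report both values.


Cauchy-Davenport: |A + B| ≥ min(p, |A| + |B| - 1) for A, B nonempty in Z/pZ.
|A| = 3, |B| = 3, p = 13.
CD lower bound = min(13, 3 + 3 - 1) = min(13, 5) = 5.
Compute A + B mod 13 directly:
a = 3: 3+4=7, 3+6=9, 3+8=11
a = 9: 9+4=0, 9+6=2, 9+8=4
a = 12: 12+4=3, 12+6=5, 12+8=7
A + B = {0, 2, 3, 4, 5, 7, 9, 11}, so |A + B| = 8.
Verify: 8 ≥ 5? Yes ✓.

CD lower bound = 5, actual |A + B| = 8.


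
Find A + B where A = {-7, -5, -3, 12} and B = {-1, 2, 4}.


A + B = {a + b : a ∈ A, b ∈ B}.
Enumerate all |A|·|B| = 4·3 = 12 pairs (a, b) and collect distinct sums.
a = -7: -7+-1=-8, -7+2=-5, -7+4=-3
a = -5: -5+-1=-6, -5+2=-3, -5+4=-1
a = -3: -3+-1=-4, -3+2=-1, -3+4=1
a = 12: 12+-1=11, 12+2=14, 12+4=16
Collecting distinct sums: A + B = {-8, -6, -5, -4, -3, -1, 1, 11, 14, 16}
|A + B| = 10

A + B = {-8, -6, -5, -4, -3, -1, 1, 11, 14, 16}


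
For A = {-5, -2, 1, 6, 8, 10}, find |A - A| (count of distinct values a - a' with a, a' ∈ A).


A - A = {a - a' : a, a' ∈ A}; |A| = 6.
Bounds: 2|A|-1 ≤ |A - A| ≤ |A|² - |A| + 1, i.e. 11 ≤ |A - A| ≤ 31.
Note: 0 ∈ A - A always (from a - a). The set is symmetric: if d ∈ A - A then -d ∈ A - A.
Enumerate nonzero differences d = a - a' with a > a' (then include -d):
Positive differences: {2, 3, 4, 5, 6, 7, 8, 9, 10, 11, 12, 13, 15}
Full difference set: {0} ∪ (positive diffs) ∪ (negative diffs).
|A - A| = 1 + 2·13 = 27 (matches direct enumeration: 27).

|A - A| = 27


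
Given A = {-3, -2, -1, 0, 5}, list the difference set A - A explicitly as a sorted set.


A - A = {a - a' : a, a' ∈ A}.
Compute a - a' for each ordered pair (a, a'):
a = -3: -3--3=0, -3--2=-1, -3--1=-2, -3-0=-3, -3-5=-8
a = -2: -2--3=1, -2--2=0, -2--1=-1, -2-0=-2, -2-5=-7
a = -1: -1--3=2, -1--2=1, -1--1=0, -1-0=-1, -1-5=-6
a = 0: 0--3=3, 0--2=2, 0--1=1, 0-0=0, 0-5=-5
a = 5: 5--3=8, 5--2=7, 5--1=6, 5-0=5, 5-5=0
Collecting distinct values (and noting 0 appears from a-a):
A - A = {-8, -7, -6, -5, -3, -2, -1, 0, 1, 2, 3, 5, 6, 7, 8}
|A - A| = 15

A - A = {-8, -7, -6, -5, -3, -2, -1, 0, 1, 2, 3, 5, 6, 7, 8}


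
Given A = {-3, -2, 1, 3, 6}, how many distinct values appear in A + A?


A + A = {a + a' : a, a' ∈ A}; |A| = 5.
General bounds: 2|A| - 1 ≤ |A + A| ≤ |A|(|A|+1)/2, i.e. 9 ≤ |A + A| ≤ 15.
Lower bound 2|A|-1 is attained iff A is an arithmetic progression.
Enumerate sums a + a' for a ≤ a' (symmetric, so this suffices):
a = -3: -3+-3=-6, -3+-2=-5, -3+1=-2, -3+3=0, -3+6=3
a = -2: -2+-2=-4, -2+1=-1, -2+3=1, -2+6=4
a = 1: 1+1=2, 1+3=4, 1+6=7
a = 3: 3+3=6, 3+6=9
a = 6: 6+6=12
Distinct sums: {-6, -5, -4, -2, -1, 0, 1, 2, 3, 4, 6, 7, 9, 12}
|A + A| = 14

|A + A| = 14


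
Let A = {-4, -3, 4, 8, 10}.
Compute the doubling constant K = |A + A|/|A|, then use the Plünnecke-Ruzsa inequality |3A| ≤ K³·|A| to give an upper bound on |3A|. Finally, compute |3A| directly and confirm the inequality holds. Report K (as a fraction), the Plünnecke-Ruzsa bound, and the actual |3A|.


|A| = 5.
Step 1: Compute A + A by enumerating all 25 pairs.
A + A = {-8, -7, -6, 0, 1, 4, 5, 6, 7, 8, 12, 14, 16, 18, 20}, so |A + A| = 15.
Step 2: Doubling constant K = |A + A|/|A| = 15/5 = 15/5 ≈ 3.0000.
Step 3: Plünnecke-Ruzsa gives |3A| ≤ K³·|A| = (3.0000)³ · 5 ≈ 135.0000.
Step 4: Compute 3A = A + A + A directly by enumerating all triples (a,b,c) ∈ A³; |3A| = 30.
Step 5: Check 30 ≤ 135.0000? Yes ✓.

K = 15/5, Plünnecke-Ruzsa bound K³|A| ≈ 135.0000, |3A| = 30, inequality holds.


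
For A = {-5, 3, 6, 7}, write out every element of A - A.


A - A = {a - a' : a, a' ∈ A}.
Compute a - a' for each ordered pair (a, a'):
a = -5: -5--5=0, -5-3=-8, -5-6=-11, -5-7=-12
a = 3: 3--5=8, 3-3=0, 3-6=-3, 3-7=-4
a = 6: 6--5=11, 6-3=3, 6-6=0, 6-7=-1
a = 7: 7--5=12, 7-3=4, 7-6=1, 7-7=0
Collecting distinct values (and noting 0 appears from a-a):
A - A = {-12, -11, -8, -4, -3, -1, 0, 1, 3, 4, 8, 11, 12}
|A - A| = 13

A - A = {-12, -11, -8, -4, -3, -1, 0, 1, 3, 4, 8, 11, 12}


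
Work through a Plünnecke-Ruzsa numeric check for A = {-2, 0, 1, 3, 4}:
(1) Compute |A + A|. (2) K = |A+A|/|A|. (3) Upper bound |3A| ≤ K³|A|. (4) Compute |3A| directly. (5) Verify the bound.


|A| = 5.
Step 1: Compute A + A by enumerating all 25 pairs.
A + A = {-4, -2, -1, 0, 1, 2, 3, 4, 5, 6, 7, 8}, so |A + A| = 12.
Step 2: Doubling constant K = |A + A|/|A| = 12/5 = 12/5 ≈ 2.4000.
Step 3: Plünnecke-Ruzsa gives |3A| ≤ K³·|A| = (2.4000)³ · 5 ≈ 69.1200.
Step 4: Compute 3A = A + A + A directly by enumerating all triples (a,b,c) ∈ A³; |3A| = 18.
Step 5: Check 18 ≤ 69.1200? Yes ✓.

K = 12/5, Plünnecke-Ruzsa bound K³|A| ≈ 69.1200, |3A| = 18, inequality holds.


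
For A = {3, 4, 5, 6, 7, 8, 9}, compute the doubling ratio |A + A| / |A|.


|A| = 7.
Compute A + A by enumerating all 49 pairs.
A + A = {6, 7, 8, 9, 10, 11, 12, 13, 14, 15, 16, 17, 18}, so |A + A| = 13.
K = |A + A| / |A| = 13/7 (already in lowest terms) ≈ 1.8571.
Reference: AP of size 7 gives K = 13/7 ≈ 1.8571; a fully generic set of size 7 gives K ≈ 4.0000.

|A| = 7, |A + A| = 13, K = 13/7.


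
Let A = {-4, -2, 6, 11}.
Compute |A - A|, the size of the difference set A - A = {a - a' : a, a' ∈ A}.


A - A = {a - a' : a, a' ∈ A}; |A| = 4.
Bounds: 2|A|-1 ≤ |A - A| ≤ |A|² - |A| + 1, i.e. 7 ≤ |A - A| ≤ 13.
Note: 0 ∈ A - A always (from a - a). The set is symmetric: if d ∈ A - A then -d ∈ A - A.
Enumerate nonzero differences d = a - a' with a > a' (then include -d):
Positive differences: {2, 5, 8, 10, 13, 15}
Full difference set: {0} ∪ (positive diffs) ∪ (negative diffs).
|A - A| = 1 + 2·6 = 13 (matches direct enumeration: 13).

|A - A| = 13


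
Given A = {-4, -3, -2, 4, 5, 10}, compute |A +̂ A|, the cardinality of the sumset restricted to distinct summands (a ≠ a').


Restricted sumset: A +̂ A = {a + a' : a ∈ A, a' ∈ A, a ≠ a'}.
Equivalently, take A + A and drop any sum 2a that is achievable ONLY as a + a for a ∈ A (i.e. sums representable only with equal summands).
Enumerate pairs (a, a') with a < a' (symmetric, so each unordered pair gives one sum; this covers all a ≠ a'):
  -4 + -3 = -7
  -4 + -2 = -6
  -4 + 4 = 0
  -4 + 5 = 1
  -4 + 10 = 6
  -3 + -2 = -5
  -3 + 4 = 1
  -3 + 5 = 2
  -3 + 10 = 7
  -2 + 4 = 2
  -2 + 5 = 3
  -2 + 10 = 8
  4 + 5 = 9
  4 + 10 = 14
  5 + 10 = 15
Collected distinct sums: {-7, -6, -5, 0, 1, 2, 3, 6, 7, 8, 9, 14, 15}
|A +̂ A| = 13
(Reference bound: |A +̂ A| ≥ 2|A| - 3 for |A| ≥ 2, with |A| = 6 giving ≥ 9.)

|A +̂ A| = 13


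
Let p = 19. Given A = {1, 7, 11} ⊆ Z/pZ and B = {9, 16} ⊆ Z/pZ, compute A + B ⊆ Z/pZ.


Work in Z/19Z: reduce every sum a + b modulo 19.
Enumerate all 6 pairs:
a = 1: 1+9=10, 1+16=17
a = 7: 7+9=16, 7+16=4
a = 11: 11+9=1, 11+16=8
Distinct residues collected: {1, 4, 8, 10, 16, 17}
|A + B| = 6 (out of 19 total residues).

A + B = {1, 4, 8, 10, 16, 17}


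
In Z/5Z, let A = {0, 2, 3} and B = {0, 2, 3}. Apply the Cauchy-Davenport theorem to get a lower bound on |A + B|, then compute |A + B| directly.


Cauchy-Davenport: |A + B| ≥ min(p, |A| + |B| - 1) for A, B nonempty in Z/pZ.
|A| = 3, |B| = 3, p = 5.
CD lower bound = min(5, 3 + 3 - 1) = min(5, 5) = 5.
Compute A + B mod 5 directly:
a = 0: 0+0=0, 0+2=2, 0+3=3
a = 2: 2+0=2, 2+2=4, 2+3=0
a = 3: 3+0=3, 3+2=0, 3+3=1
A + B = {0, 1, 2, 3, 4}, so |A + B| = 5.
Verify: 5 ≥ 5? Yes ✓.

CD lower bound = 5, actual |A + B| = 5.


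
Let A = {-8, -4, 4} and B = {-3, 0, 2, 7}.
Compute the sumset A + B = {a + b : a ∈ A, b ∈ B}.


A + B = {a + b : a ∈ A, b ∈ B}.
Enumerate all |A|·|B| = 3·4 = 12 pairs (a, b) and collect distinct sums.
a = -8: -8+-3=-11, -8+0=-8, -8+2=-6, -8+7=-1
a = -4: -4+-3=-7, -4+0=-4, -4+2=-2, -4+7=3
a = 4: 4+-3=1, 4+0=4, 4+2=6, 4+7=11
Collecting distinct sums: A + B = {-11, -8, -7, -6, -4, -2, -1, 1, 3, 4, 6, 11}
|A + B| = 12

A + B = {-11, -8, -7, -6, -4, -2, -1, 1, 3, 4, 6, 11}


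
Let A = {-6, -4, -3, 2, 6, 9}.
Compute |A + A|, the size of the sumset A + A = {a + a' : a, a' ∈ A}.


A + A = {a + a' : a, a' ∈ A}; |A| = 6.
General bounds: 2|A| - 1 ≤ |A + A| ≤ |A|(|A|+1)/2, i.e. 11 ≤ |A + A| ≤ 21.
Lower bound 2|A|-1 is attained iff A is an arithmetic progression.
Enumerate sums a + a' for a ≤ a' (symmetric, so this suffices):
a = -6: -6+-6=-12, -6+-4=-10, -6+-3=-9, -6+2=-4, -6+6=0, -6+9=3
a = -4: -4+-4=-8, -4+-3=-7, -4+2=-2, -4+6=2, -4+9=5
a = -3: -3+-3=-6, -3+2=-1, -3+6=3, -3+9=6
a = 2: 2+2=4, 2+6=8, 2+9=11
a = 6: 6+6=12, 6+9=15
a = 9: 9+9=18
Distinct sums: {-12, -10, -9, -8, -7, -6, -4, -2, -1, 0, 2, 3, 4, 5, 6, 8, 11, 12, 15, 18}
|A + A| = 20

|A + A| = 20


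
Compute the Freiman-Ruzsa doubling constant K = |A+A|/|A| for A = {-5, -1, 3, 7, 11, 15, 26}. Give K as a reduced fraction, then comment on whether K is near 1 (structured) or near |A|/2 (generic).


|A| = 7.
Compute A + A by enumerating all 49 pairs.
A + A = {-10, -6, -2, 2, 6, 10, 14, 18, 21, 22, 25, 26, 29, 30, 33, 37, 41, 52}, so |A + A| = 18.
K = |A + A| / |A| = 18/7 (already in lowest terms) ≈ 2.5714.
Reference: AP of size 7 gives K = 13/7 ≈ 1.8571; a fully generic set of size 7 gives K ≈ 4.0000.

|A| = 7, |A + A| = 18, K = 18/7.


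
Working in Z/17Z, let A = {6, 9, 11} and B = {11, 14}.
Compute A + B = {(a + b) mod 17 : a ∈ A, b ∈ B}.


Work in Z/17Z: reduce every sum a + b modulo 17.
Enumerate all 6 pairs:
a = 6: 6+11=0, 6+14=3
a = 9: 9+11=3, 9+14=6
a = 11: 11+11=5, 11+14=8
Distinct residues collected: {0, 3, 5, 6, 8}
|A + B| = 5 (out of 17 total residues).

A + B = {0, 3, 5, 6, 8}


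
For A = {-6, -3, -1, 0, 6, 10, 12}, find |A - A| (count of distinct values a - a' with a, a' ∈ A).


A - A = {a - a' : a, a' ∈ A}; |A| = 7.
Bounds: 2|A|-1 ≤ |A - A| ≤ |A|² - |A| + 1, i.e. 13 ≤ |A - A| ≤ 43.
Note: 0 ∈ A - A always (from a - a). The set is symmetric: if d ∈ A - A then -d ∈ A - A.
Enumerate nonzero differences d = a - a' with a > a' (then include -d):
Positive differences: {1, 2, 3, 4, 5, 6, 7, 9, 10, 11, 12, 13, 15, 16, 18}
Full difference set: {0} ∪ (positive diffs) ∪ (negative diffs).
|A - A| = 1 + 2·15 = 31 (matches direct enumeration: 31).

|A - A| = 31


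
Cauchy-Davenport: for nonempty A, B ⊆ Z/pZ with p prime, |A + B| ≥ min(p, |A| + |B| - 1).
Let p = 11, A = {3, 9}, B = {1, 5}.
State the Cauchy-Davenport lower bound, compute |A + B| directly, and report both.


Cauchy-Davenport: |A + B| ≥ min(p, |A| + |B| - 1) for A, B nonempty in Z/pZ.
|A| = 2, |B| = 2, p = 11.
CD lower bound = min(11, 2 + 2 - 1) = min(11, 3) = 3.
Compute A + B mod 11 directly:
a = 3: 3+1=4, 3+5=8
a = 9: 9+1=10, 9+5=3
A + B = {3, 4, 8, 10}, so |A + B| = 4.
Verify: 4 ≥ 3? Yes ✓.

CD lower bound = 3, actual |A + B| = 4.


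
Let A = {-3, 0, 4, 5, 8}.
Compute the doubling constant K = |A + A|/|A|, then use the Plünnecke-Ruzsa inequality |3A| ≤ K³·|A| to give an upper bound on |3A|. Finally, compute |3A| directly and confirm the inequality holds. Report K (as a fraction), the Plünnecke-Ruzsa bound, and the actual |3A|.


|A| = 5.
Step 1: Compute A + A by enumerating all 25 pairs.
A + A = {-6, -3, 0, 1, 2, 4, 5, 8, 9, 10, 12, 13, 16}, so |A + A| = 13.
Step 2: Doubling constant K = |A + A|/|A| = 13/5 = 13/5 ≈ 2.6000.
Step 3: Plünnecke-Ruzsa gives |3A| ≤ K³·|A| = (2.6000)³ · 5 ≈ 87.8800.
Step 4: Compute 3A = A + A + A directly by enumerating all triples (a,b,c) ∈ A³; |3A| = 25.
Step 5: Check 25 ≤ 87.8800? Yes ✓.

K = 13/5, Plünnecke-Ruzsa bound K³|A| ≈ 87.8800, |3A| = 25, inequality holds.


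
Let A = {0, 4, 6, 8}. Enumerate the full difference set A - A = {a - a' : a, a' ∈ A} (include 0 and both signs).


A - A = {a - a' : a, a' ∈ A}.
Compute a - a' for each ordered pair (a, a'):
a = 0: 0-0=0, 0-4=-4, 0-6=-6, 0-8=-8
a = 4: 4-0=4, 4-4=0, 4-6=-2, 4-8=-4
a = 6: 6-0=6, 6-4=2, 6-6=0, 6-8=-2
a = 8: 8-0=8, 8-4=4, 8-6=2, 8-8=0
Collecting distinct values (and noting 0 appears from a-a):
A - A = {-8, -6, -4, -2, 0, 2, 4, 6, 8}
|A - A| = 9

A - A = {-8, -6, -4, -2, 0, 2, 4, 6, 8}


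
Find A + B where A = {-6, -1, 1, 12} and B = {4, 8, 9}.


A + B = {a + b : a ∈ A, b ∈ B}.
Enumerate all |A|·|B| = 4·3 = 12 pairs (a, b) and collect distinct sums.
a = -6: -6+4=-2, -6+8=2, -6+9=3
a = -1: -1+4=3, -1+8=7, -1+9=8
a = 1: 1+4=5, 1+8=9, 1+9=10
a = 12: 12+4=16, 12+8=20, 12+9=21
Collecting distinct sums: A + B = {-2, 2, 3, 5, 7, 8, 9, 10, 16, 20, 21}
|A + B| = 11

A + B = {-2, 2, 3, 5, 7, 8, 9, 10, 16, 20, 21}


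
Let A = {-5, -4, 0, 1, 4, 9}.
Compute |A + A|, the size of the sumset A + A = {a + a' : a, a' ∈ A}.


A + A = {a + a' : a, a' ∈ A}; |A| = 6.
General bounds: 2|A| - 1 ≤ |A + A| ≤ |A|(|A|+1)/2, i.e. 11 ≤ |A + A| ≤ 21.
Lower bound 2|A|-1 is attained iff A is an arithmetic progression.
Enumerate sums a + a' for a ≤ a' (symmetric, so this suffices):
a = -5: -5+-5=-10, -5+-4=-9, -5+0=-5, -5+1=-4, -5+4=-1, -5+9=4
a = -4: -4+-4=-8, -4+0=-4, -4+1=-3, -4+4=0, -4+9=5
a = 0: 0+0=0, 0+1=1, 0+4=4, 0+9=9
a = 1: 1+1=2, 1+4=5, 1+9=10
a = 4: 4+4=8, 4+9=13
a = 9: 9+9=18
Distinct sums: {-10, -9, -8, -5, -4, -3, -1, 0, 1, 2, 4, 5, 8, 9, 10, 13, 18}
|A + A| = 17

|A + A| = 17


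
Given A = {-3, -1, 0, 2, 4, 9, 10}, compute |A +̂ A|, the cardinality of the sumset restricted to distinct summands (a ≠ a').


Restricted sumset: A +̂ A = {a + a' : a ∈ A, a' ∈ A, a ≠ a'}.
Equivalently, take A + A and drop any sum 2a that is achievable ONLY as a + a for a ∈ A (i.e. sums representable only with equal summands).
Enumerate pairs (a, a') with a < a' (symmetric, so each unordered pair gives one sum; this covers all a ≠ a'):
  -3 + -1 = -4
  -3 + 0 = -3
  -3 + 2 = -1
  -3 + 4 = 1
  -3 + 9 = 6
  -3 + 10 = 7
  -1 + 0 = -1
  -1 + 2 = 1
  -1 + 4 = 3
  -1 + 9 = 8
  -1 + 10 = 9
  0 + 2 = 2
  0 + 4 = 4
  0 + 9 = 9
  0 + 10 = 10
  2 + 4 = 6
  2 + 9 = 11
  2 + 10 = 12
  4 + 9 = 13
  4 + 10 = 14
  9 + 10 = 19
Collected distinct sums: {-4, -3, -1, 1, 2, 3, 4, 6, 7, 8, 9, 10, 11, 12, 13, 14, 19}
|A +̂ A| = 17
(Reference bound: |A +̂ A| ≥ 2|A| - 3 for |A| ≥ 2, with |A| = 7 giving ≥ 11.)

|A +̂ A| = 17


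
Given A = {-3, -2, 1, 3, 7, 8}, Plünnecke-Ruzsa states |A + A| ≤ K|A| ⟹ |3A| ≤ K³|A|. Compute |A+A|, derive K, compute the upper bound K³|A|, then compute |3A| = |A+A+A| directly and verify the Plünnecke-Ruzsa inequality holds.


|A| = 6.
Step 1: Compute A + A by enumerating all 36 pairs.
A + A = {-6, -5, -4, -2, -1, 0, 1, 2, 4, 5, 6, 8, 9, 10, 11, 14, 15, 16}, so |A + A| = 18.
Step 2: Doubling constant K = |A + A|/|A| = 18/6 = 18/6 ≈ 3.0000.
Step 3: Plünnecke-Ruzsa gives |3A| ≤ K³·|A| = (3.0000)³ · 6 ≈ 162.0000.
Step 4: Compute 3A = A + A + A directly by enumerating all triples (a,b,c) ∈ A³; |3A| = 33.
Step 5: Check 33 ≤ 162.0000? Yes ✓.

K = 18/6, Plünnecke-Ruzsa bound K³|A| ≈ 162.0000, |3A| = 33, inequality holds.


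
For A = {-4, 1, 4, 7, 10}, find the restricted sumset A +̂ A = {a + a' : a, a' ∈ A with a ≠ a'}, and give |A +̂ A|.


Restricted sumset: A +̂ A = {a + a' : a ∈ A, a' ∈ A, a ≠ a'}.
Equivalently, take A + A and drop any sum 2a that is achievable ONLY as a + a for a ∈ A (i.e. sums representable only with equal summands).
Enumerate pairs (a, a') with a < a' (symmetric, so each unordered pair gives one sum; this covers all a ≠ a'):
  -4 + 1 = -3
  -4 + 4 = 0
  -4 + 7 = 3
  -4 + 10 = 6
  1 + 4 = 5
  1 + 7 = 8
  1 + 10 = 11
  4 + 7 = 11
  4 + 10 = 14
  7 + 10 = 17
Collected distinct sums: {-3, 0, 3, 5, 6, 8, 11, 14, 17}
|A +̂ A| = 9
(Reference bound: |A +̂ A| ≥ 2|A| - 3 for |A| ≥ 2, with |A| = 5 giving ≥ 7.)

|A +̂ A| = 9


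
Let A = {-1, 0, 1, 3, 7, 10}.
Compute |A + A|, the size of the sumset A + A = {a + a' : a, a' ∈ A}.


A + A = {a + a' : a, a' ∈ A}; |A| = 6.
General bounds: 2|A| - 1 ≤ |A + A| ≤ |A|(|A|+1)/2, i.e. 11 ≤ |A + A| ≤ 21.
Lower bound 2|A|-1 is attained iff A is an arithmetic progression.
Enumerate sums a + a' for a ≤ a' (symmetric, so this suffices):
a = -1: -1+-1=-2, -1+0=-1, -1+1=0, -1+3=2, -1+7=6, -1+10=9
a = 0: 0+0=0, 0+1=1, 0+3=3, 0+7=7, 0+10=10
a = 1: 1+1=2, 1+3=4, 1+7=8, 1+10=11
a = 3: 3+3=6, 3+7=10, 3+10=13
a = 7: 7+7=14, 7+10=17
a = 10: 10+10=20
Distinct sums: {-2, -1, 0, 1, 2, 3, 4, 6, 7, 8, 9, 10, 11, 13, 14, 17, 20}
|A + A| = 17

|A + A| = 17


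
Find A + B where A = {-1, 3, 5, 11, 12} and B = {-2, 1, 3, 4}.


A + B = {a + b : a ∈ A, b ∈ B}.
Enumerate all |A|·|B| = 5·4 = 20 pairs (a, b) and collect distinct sums.
a = -1: -1+-2=-3, -1+1=0, -1+3=2, -1+4=3
a = 3: 3+-2=1, 3+1=4, 3+3=6, 3+4=7
a = 5: 5+-2=3, 5+1=6, 5+3=8, 5+4=9
a = 11: 11+-2=9, 11+1=12, 11+3=14, 11+4=15
a = 12: 12+-2=10, 12+1=13, 12+3=15, 12+4=16
Collecting distinct sums: A + B = {-3, 0, 1, 2, 3, 4, 6, 7, 8, 9, 10, 12, 13, 14, 15, 16}
|A + B| = 16

A + B = {-3, 0, 1, 2, 3, 4, 6, 7, 8, 9, 10, 12, 13, 14, 15, 16}
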